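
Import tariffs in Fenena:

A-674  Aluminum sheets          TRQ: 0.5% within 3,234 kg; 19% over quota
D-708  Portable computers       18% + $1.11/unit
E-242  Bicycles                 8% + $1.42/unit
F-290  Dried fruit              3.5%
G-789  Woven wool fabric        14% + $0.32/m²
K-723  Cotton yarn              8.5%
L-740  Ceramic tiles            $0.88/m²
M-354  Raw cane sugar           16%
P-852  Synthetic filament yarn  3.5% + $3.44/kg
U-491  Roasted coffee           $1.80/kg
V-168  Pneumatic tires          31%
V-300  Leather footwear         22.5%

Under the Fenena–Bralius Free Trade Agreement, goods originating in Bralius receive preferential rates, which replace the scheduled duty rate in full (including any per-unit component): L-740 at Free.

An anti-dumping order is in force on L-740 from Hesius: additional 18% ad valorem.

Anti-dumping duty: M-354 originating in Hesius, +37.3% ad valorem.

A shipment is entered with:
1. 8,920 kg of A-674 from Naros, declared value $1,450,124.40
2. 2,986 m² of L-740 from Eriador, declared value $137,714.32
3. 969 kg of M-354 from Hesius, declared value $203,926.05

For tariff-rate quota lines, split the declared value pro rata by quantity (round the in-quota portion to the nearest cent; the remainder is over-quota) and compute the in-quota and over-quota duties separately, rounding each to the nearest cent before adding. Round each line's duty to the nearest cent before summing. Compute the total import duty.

Line 1 (A-674, Naros, 8,920 kg, $1,450,124.40):
Code A-674 is under a tariff-rate quota (threshold 3,234 kg). In-quota: 3,234 kg at 0.5%; over-quota: 5,686 kg at 19%.
Pro-rata value split: in-quota = $1,450,124.40 × 3,234/8,920 = $525,751.38; over-quota = $1,450,124.40 − $525,751.38 = $924,373.02.
In-quota duty = $525,751.38 × 0.5% = $2,628.76. Over-quota duty = $924,373.02 × 19% = $175,630.87.
Line duty = $2,628.76 + $175,630.87 = $178,259.63.
Line 2 (L-740, Eriador, 2,986 m², $137,714.32):
Base rate for L-740 is $0.88/m².
L-740 has an FTA preferential rate, but origin Eriador is not Bralius; base rate stands.
The additional-duty order on L-740 targets Hesius, not Eriador; it does not apply.
Duty = 2,986 × $0.88 = $2,627.68.
Line 3 (M-354, Hesius, 969 kg, $203,926.05):
Base rate for M-354 is 16%.
Additional duty on M-354 from Hesius: +37.3%. Applied ad valorem rate: 16% + 37.3% = 53.3%.
Duty = $203,926.05 × 53.3% = $108,692.58.
Total = $178,259.63 + $2,627.68 + $108,692.58 = $289,579.89.

$289,579.89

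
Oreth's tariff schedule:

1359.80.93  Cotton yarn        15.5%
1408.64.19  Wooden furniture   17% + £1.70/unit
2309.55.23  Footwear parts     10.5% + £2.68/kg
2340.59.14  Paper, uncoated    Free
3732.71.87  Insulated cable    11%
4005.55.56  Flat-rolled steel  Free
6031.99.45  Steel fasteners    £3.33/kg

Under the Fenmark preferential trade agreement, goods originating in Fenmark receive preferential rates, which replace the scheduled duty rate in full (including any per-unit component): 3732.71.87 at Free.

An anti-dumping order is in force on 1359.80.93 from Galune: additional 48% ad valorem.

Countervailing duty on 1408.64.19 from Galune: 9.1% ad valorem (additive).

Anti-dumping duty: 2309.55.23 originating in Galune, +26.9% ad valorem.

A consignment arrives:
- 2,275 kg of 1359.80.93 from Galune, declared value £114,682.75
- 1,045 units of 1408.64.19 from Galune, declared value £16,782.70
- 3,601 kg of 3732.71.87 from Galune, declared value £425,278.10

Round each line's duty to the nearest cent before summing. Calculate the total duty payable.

Line 1 (1359.80.93, Galune, 2,275 kg, £114,682.75):
Base rate for 1359.80.93 is 15.5%.
Additional duty on 1359.80.93 from Galune: +48%. Applied ad valorem rate: 15.5% + 48% = 63.5%.
Duty = £114,682.75 × 63.5% = £72,823.55.
Line 2 (1408.64.19, Galune, 1,045 units, £16,782.70):
Base rate for 1408.64.19 is 17% + £1.70/unit.
Additional duty on 1408.64.19 from Galune: +9.1%. Applied ad valorem rate: 17% + 9.1% = 26.1%.
Duty = £16,782.70 × 26.1% + 1,045 × £1.70 = £6,156.78.
Line 3 (3732.71.87, Galune, 3,601 kg, £425,278.10):
Base rate for 3732.71.87 is 11%.
3732.71.87 has an FTA preferential rate, but origin Galune is not Fenmark; base rate stands.
Duty = £425,278.10 × 11% = £46,780.59.
Total = £72,823.55 + £6,156.78 + £46,780.59 = £125,760.92.

£125,760.92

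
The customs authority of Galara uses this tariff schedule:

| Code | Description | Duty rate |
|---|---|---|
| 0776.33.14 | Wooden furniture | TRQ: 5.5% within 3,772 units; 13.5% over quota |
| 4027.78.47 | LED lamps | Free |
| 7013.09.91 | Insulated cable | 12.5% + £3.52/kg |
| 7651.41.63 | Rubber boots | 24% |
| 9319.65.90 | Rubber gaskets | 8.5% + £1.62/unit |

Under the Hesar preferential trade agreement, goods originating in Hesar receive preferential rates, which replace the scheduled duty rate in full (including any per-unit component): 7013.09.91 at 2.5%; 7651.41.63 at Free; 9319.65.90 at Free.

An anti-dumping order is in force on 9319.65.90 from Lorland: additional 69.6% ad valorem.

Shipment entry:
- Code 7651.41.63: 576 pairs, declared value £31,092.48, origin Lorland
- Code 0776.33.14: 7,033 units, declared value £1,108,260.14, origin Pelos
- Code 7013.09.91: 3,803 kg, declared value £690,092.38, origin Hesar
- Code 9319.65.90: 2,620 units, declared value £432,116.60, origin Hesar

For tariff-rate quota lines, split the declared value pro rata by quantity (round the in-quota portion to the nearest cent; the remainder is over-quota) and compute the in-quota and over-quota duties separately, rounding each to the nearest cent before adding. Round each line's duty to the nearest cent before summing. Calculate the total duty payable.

Line 1 (7651.41.63, Lorland, 576 pairs, £31,092.48):
Base rate for 7651.41.63 is 24%.
7651.41.63 has an FTA preferential rate, but origin Lorland is not Hesar; base rate stands.
Duty = £31,092.48 × 24% = £7,462.20.
Line 2 (0776.33.14, Pelos, 7,033 units, £1,108,260.14):
Code 0776.33.14 is under a tariff-rate quota (threshold 3,772 units). In-quota: 3,772 units at 5.5%; over-quota: 3,261 units at 13.5%.
Pro-rata value split: in-quota = £1,108,260.14 × 3,772/7,033 = £594,391.76; over-quota = £1,108,260.14 − £594,391.76 = £513,868.38.
In-quota duty = £594,391.76 × 5.5% = £32,691.55. Over-quota duty = £513,868.38 × 13.5% = £69,372.23.
Line duty = £32,691.55 + £69,372.23 = £102,063.78.
Line 3 (7013.09.91, Hesar, 3,803 kg, £690,092.38):
Base rate for 7013.09.91 is 12.5% + £3.52/kg.
Origin Hesar qualifies under the Galara–Hesar agreement and 7013.09.91 is covered: preferential rate 2.5% applies instead.
Duty = £690,092.38 × 2.5% = £17,252.31.
Line 4 (9319.65.90, Hesar, 2,620 units, £432,116.60):
Base rate for 9319.65.90 is 8.5% + £1.62/unit.
Origin Hesar qualifies under the Galara–Hesar agreement and 9319.65.90 is covered: preferential rate Free applies instead.
The additional-duty order on 9319.65.90 targets Lorland, not Hesar; it does not apply.
Duty = £432,116.60 × 0% = £0.00.
Total = £7,462.20 + £102,063.78 + £17,252.31 + £0.00 = £126,778.29.

£126,778.29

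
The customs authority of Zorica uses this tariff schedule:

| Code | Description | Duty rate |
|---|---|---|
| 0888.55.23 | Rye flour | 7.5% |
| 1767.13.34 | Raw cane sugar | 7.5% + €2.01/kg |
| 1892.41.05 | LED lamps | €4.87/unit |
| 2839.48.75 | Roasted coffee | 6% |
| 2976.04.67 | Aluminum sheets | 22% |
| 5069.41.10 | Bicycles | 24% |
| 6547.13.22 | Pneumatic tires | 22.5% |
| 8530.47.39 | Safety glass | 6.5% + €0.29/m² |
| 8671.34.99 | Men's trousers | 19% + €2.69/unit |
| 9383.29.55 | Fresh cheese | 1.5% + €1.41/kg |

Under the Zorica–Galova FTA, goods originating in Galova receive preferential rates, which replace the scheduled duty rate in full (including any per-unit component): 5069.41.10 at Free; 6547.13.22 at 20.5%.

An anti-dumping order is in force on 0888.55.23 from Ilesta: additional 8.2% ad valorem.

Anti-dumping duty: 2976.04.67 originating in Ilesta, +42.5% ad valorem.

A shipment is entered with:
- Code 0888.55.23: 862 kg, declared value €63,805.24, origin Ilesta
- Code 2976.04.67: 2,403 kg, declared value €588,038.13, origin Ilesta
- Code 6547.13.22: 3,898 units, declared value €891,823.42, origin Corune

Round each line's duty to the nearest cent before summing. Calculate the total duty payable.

Line 1 (0888.55.23, Ilesta, 862 kg, €63,805.24):
Base rate for 0888.55.23 is 7.5%.
Additional duty on 0888.55.23 from Ilesta: +8.2%. Applied ad valorem rate: 7.5% + 8.2% = 15.7%.
Duty = €63,805.24 × 15.7% = €10,017.42.
Line 2 (2976.04.67, Ilesta, 2,403 kg, €588,038.13):
Base rate for 2976.04.67 is 22%.
Additional duty on 2976.04.67 from Ilesta: +42.5%. Applied ad valorem rate: 22% + 42.5% = 64.5%.
Duty = €588,038.13 × 64.5% = €379,284.59.
Line 3 (6547.13.22, Corune, 3,898 units, €891,823.42):
Base rate for 6547.13.22 is 22.5%.
6547.13.22 has an FTA preferential rate, but origin Corune is not Galova; base rate stands.
Duty = €891,823.42 × 22.5% = €200,660.27.
Total = €10,017.42 + €379,284.59 + €200,660.27 = €589,962.28.

€589,962.28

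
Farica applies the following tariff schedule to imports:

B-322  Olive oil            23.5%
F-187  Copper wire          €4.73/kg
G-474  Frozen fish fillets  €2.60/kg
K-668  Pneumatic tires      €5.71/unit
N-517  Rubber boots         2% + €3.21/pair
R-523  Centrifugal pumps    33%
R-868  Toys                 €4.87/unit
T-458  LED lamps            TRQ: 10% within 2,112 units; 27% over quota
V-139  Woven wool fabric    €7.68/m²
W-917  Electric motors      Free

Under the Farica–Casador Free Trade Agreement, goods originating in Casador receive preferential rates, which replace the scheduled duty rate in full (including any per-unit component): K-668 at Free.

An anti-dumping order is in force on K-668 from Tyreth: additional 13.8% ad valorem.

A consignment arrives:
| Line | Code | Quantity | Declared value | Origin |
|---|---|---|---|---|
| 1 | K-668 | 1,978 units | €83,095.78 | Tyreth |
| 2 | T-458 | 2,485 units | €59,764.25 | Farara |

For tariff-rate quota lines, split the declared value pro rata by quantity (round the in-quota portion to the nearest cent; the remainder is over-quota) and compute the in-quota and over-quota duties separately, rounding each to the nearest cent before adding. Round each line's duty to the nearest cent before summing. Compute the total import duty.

Line 1 (K-668, Tyreth, 1,978 units, €83,095.78):
Base rate for K-668 is €5.71/unit.
K-668 has an FTA preferential rate, but origin Tyreth is not Casador; base rate stands.
Additional duty on K-668 from Tyreth: +13.8% ad valorem. Applied ad valorem rate = 13.8%.
Duty = €83,095.78 × 13.8% + 1,978 × €5.71 = €22,761.60.
Line 2 (T-458, Farara, 2,485 units, €59,764.25):
Code T-458 is under a tariff-rate quota (threshold 2,112 units). In-quota: 2,112 units at 10%; over-quota: 373 units at 27%.
Pro-rata value split: in-quota = €59,764.25 × 2,112/2,485 = €50,793.60; over-quota = €59,764.25 − €50,793.60 = €8,970.65.
In-quota duty = €50,793.60 × 10% = €5,079.36. Over-quota duty = €8,970.65 × 27% = €2,422.08.
Line duty = €5,079.36 + €2,422.08 = €7,501.44.
Total = €22,761.60 + €7,501.44 = €30,263.04.

€30,263.04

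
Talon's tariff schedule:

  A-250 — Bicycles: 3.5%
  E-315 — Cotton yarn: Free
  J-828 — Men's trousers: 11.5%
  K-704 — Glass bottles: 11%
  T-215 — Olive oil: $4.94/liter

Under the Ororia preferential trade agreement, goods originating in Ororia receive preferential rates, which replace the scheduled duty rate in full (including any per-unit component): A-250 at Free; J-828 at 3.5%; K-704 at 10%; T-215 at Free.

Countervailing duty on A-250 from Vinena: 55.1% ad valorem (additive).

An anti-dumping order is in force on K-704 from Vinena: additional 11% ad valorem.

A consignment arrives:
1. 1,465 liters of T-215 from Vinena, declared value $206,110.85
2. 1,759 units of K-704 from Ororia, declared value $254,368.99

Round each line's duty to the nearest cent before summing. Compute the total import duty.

Line 1 (T-215, Vinena, 1,465 liters, $206,110.85):
Base rate for T-215 is $4.94/liter.
T-215 has an FTA preferential rate, but origin Vinena is not Ororia; base rate stands.
Duty = 1,465 × $4.94 = $7,237.10.
Line 2 (K-704, Ororia, 1,759 units, $254,368.99):
Base rate for K-704 is 11%.
Origin Ororia qualifies under the Talon–Ororia agreement and K-704 is covered: preferential rate 10% applies instead.
The additional-duty order on K-704 targets Vinena, not Ororia; it does not apply.
Duty = $254,368.99 × 10% = $25,436.90.
Total = $7,237.10 + $25,436.90 = $32,674.00.

$32,674.00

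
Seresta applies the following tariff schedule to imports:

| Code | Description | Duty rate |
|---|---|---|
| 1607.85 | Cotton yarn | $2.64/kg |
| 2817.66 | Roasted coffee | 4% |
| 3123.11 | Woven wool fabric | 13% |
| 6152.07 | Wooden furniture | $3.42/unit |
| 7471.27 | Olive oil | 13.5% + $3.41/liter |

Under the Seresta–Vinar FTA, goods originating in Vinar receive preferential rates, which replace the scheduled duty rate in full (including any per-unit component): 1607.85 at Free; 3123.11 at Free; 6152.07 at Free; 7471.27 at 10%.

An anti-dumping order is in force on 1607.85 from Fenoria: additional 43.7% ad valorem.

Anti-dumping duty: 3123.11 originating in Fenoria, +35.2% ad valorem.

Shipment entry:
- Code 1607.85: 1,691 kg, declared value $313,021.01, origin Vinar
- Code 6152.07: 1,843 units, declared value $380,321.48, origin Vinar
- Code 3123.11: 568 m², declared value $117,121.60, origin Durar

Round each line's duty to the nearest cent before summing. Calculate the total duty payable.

$15,225.81

Line 1 (1607.85, Vinar, 1,691 kg, $313,021.01):
Base rate for 1607.85 is $2.64/kg.
Origin Vinar qualifies under the Seresta–Vinar agreement and 1607.85 is covered: preferential rate Free applies instead.
The additional-duty order on 1607.85 targets Fenoria, not Vinar; it does not apply.
Duty = $313,021.01 × 0% = $0.00.
Line 2 (6152.07, Vinar, 1,843 units, $380,321.48):
Base rate for 6152.07 is $3.42/unit.
Origin Vinar qualifies under the Seresta–Vinar agreement and 6152.07 is covered: preferential rate Free applies instead.
Duty = $380,321.48 × 0% = $0.00.
Line 3 (3123.11, Durar, 568 m², $117,121.60):
Base rate for 3123.11 is 13%.
3123.11 has an FTA preferential rate, but origin Durar is not Vinar; base rate stands.
The additional-duty order on 3123.11 targets Fenoria, not Durar; it does not apply.
Duty = $117,121.60 × 13% = $15,225.81.
Total = $0.00 + $0.00 + $15,225.81 = $15,225.81.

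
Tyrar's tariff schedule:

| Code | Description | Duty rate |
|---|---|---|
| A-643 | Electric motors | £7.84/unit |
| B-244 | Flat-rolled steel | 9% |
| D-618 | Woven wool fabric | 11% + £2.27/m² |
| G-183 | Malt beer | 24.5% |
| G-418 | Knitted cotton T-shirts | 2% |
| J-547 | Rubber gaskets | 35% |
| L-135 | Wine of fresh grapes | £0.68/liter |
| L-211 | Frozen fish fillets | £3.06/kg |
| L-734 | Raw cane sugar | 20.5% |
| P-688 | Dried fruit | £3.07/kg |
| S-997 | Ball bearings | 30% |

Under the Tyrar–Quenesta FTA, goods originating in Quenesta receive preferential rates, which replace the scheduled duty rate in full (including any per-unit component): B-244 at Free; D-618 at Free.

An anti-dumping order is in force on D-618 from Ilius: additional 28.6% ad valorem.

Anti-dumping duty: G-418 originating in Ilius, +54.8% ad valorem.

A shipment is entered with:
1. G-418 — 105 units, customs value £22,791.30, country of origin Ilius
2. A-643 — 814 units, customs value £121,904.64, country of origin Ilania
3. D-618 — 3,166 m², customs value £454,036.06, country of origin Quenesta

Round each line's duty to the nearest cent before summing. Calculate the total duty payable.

£19,327.22

Line 1 (G-418, Ilius, 105 units, £22,791.30):
Base rate for G-418 is 2%.
Additional duty on G-418 from Ilius: +54.8%. Applied ad valorem rate: 2% + 54.8% = 56.8%.
Duty = £22,791.30 × 56.8% = £12,945.46.
Line 2 (A-643, Ilania, 814 units, £121,904.64):
Base rate for A-643 is £7.84/unit.
Duty = 814 × £7.84 = £6,381.76.
Line 3 (D-618, Quenesta, 3,166 m², £454,036.06):
Base rate for D-618 is 11% + £2.27/m².
Origin Quenesta qualifies under the Tyrar–Quenesta agreement and D-618 is covered: preferential rate Free applies instead.
The additional-duty order on D-618 targets Ilius, not Quenesta; it does not apply.
Duty = £454,036.06 × 0% = £0.00.
Total = £12,945.46 + £6,381.76 + £0.00 = £19,327.22.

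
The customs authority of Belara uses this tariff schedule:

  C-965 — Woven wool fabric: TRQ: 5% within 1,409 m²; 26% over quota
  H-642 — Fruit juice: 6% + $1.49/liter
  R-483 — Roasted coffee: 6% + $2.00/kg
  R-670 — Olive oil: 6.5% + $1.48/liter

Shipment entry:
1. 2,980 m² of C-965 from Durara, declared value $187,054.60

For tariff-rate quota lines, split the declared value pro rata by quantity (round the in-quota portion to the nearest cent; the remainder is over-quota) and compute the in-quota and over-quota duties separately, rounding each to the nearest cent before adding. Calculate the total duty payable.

$30,061.18

Line 1 (C-965, Durara, 2,980 m², $187,054.60):
Code C-965 is under a tariff-rate quota (threshold 1,409 m²). In-quota: 1,409 m² at 5%; over-quota: 1,571 m² at 26%.
Pro-rata value split: in-quota = $187,054.60 × 1,409/2,980 = $88,442.93; over-quota = $187,054.60 − $88,442.93 = $98,611.67.
In-quota duty = $88,442.93 × 5% = $4,422.15. Over-quota duty = $98,611.67 × 26% = $25,639.03.
Line duty = $4,422.15 + $25,639.03 = $30,061.18.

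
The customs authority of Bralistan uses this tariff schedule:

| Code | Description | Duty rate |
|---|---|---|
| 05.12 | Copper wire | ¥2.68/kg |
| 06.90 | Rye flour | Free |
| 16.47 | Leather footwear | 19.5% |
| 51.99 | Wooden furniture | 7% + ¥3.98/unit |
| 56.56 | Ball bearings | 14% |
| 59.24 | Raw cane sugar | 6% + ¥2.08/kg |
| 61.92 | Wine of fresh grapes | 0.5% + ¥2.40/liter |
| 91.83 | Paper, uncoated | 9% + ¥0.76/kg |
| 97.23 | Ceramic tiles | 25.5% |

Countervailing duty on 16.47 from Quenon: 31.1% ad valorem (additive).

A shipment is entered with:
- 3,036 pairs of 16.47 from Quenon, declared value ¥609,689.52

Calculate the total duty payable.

¥308,502.90

Line 1 (16.47, Quenon, 3,036 pairs, ¥609,689.52):
Base rate for 16.47 is 19.5%.
Additional duty on 16.47 from Quenon: +31.1%. Applied ad valorem rate: 19.5% + 31.1% = 50.6%.
Duty = ¥609,689.52 × 50.6% = ¥308,502.90.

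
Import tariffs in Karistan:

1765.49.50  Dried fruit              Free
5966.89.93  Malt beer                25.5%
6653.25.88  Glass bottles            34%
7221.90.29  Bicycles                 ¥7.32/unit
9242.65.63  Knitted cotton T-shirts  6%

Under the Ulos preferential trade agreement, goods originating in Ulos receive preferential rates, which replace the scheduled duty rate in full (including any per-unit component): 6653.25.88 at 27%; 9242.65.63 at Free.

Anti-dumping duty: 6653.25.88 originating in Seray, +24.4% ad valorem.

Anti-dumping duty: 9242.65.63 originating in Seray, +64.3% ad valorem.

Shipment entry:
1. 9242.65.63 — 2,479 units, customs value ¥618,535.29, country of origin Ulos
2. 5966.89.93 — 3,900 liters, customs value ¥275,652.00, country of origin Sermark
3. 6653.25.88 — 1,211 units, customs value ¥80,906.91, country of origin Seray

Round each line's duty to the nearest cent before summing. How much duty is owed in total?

Line 1 (9242.65.63, Ulos, 2,479 units, ¥618,535.29):
Base rate for 9242.65.63 is 6%.
Origin Ulos qualifies under the Karistan–Ulos agreement and 9242.65.63 is covered: preferential rate Free applies instead.
The additional-duty order on 9242.65.63 targets Seray, not Ulos; it does not apply.
Duty = ¥618,535.29 × 0% = ¥0.00.
Line 2 (5966.89.93, Sermark, 3,900 liters, ¥275,652.00):
Base rate for 5966.89.93 is 25.5%.
Duty = ¥275,652.00 × 25.5% = ¥70,291.26.
Line 3 (6653.25.88, Seray, 1,211 units, ¥80,906.91):
Base rate for 6653.25.88 is 34%.
6653.25.88 has an FTA preferential rate, but origin Seray is not Ulos; base rate stands.
Additional duty on 6653.25.88 from Seray: +24.4%. Applied ad valorem rate: 34% + 24.4% = 58.4%.
Duty = ¥80,906.91 × 58.4% = ¥47,249.64.
Total = ¥0.00 + ¥70,291.26 + ¥47,249.64 = ¥117,540.90.

¥117,540.90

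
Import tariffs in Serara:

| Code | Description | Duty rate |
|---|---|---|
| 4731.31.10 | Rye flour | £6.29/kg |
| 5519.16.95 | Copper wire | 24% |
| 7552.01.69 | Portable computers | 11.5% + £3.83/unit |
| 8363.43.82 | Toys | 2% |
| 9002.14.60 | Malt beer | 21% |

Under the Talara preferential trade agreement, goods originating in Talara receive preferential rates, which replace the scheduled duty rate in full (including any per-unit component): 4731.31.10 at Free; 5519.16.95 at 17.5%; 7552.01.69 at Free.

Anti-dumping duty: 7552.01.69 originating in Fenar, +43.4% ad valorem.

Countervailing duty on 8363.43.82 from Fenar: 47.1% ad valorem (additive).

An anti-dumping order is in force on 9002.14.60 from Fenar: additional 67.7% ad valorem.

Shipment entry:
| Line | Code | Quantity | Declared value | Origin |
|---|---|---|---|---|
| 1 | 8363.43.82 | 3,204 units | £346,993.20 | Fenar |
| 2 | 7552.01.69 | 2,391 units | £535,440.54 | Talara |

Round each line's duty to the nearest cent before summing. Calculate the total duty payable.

Line 1 (8363.43.82, Fenar, 3,204 units, £346,993.20):
Base rate for 8363.43.82 is 2%.
Additional duty on 8363.43.82 from Fenar: +47.1%. Applied ad valorem rate: 2% + 47.1% = 49.1%.
Duty = £346,993.20 × 49.1% = £170,373.66.
Line 2 (7552.01.69, Talara, 2,391 units, £535,440.54):
Base rate for 7552.01.69 is 11.5% + £3.83/unit.
Origin Talara qualifies under the Serara–Talara agreement and 7552.01.69 is covered: preferential rate Free applies instead.
The additional-duty order on 7552.01.69 targets Fenar, not Talara; it does not apply.
Duty = £535,440.54 × 0% = £0.00.
Total = £170,373.66 + £0.00 = £170,373.66.

£170,373.66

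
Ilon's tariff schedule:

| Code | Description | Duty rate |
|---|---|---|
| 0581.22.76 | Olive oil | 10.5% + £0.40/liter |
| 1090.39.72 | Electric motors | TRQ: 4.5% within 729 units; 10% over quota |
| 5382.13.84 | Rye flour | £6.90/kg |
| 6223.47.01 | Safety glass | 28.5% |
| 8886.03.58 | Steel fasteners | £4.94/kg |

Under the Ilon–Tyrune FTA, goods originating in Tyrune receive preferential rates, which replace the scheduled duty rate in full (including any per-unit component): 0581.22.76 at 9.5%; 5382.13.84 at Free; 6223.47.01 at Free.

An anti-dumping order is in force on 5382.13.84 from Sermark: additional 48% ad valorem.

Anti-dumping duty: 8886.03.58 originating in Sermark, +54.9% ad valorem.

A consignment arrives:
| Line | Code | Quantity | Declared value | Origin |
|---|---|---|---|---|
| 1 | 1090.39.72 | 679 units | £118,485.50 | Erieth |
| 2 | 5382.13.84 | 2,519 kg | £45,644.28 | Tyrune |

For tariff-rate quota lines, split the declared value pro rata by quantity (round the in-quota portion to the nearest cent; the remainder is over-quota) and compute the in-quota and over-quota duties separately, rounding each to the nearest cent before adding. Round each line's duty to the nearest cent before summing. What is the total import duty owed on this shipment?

Line 1 (1090.39.72, Erieth, 679 units, £118,485.50):
Code 1090.39.72 is under a tariff-rate quota (threshold 729 units). Quantity 679 units is within the quota, so the in-quota rate 4.5% applies to the full value.
Duty = £118,485.50 × 4.5% = £5,331.85.
Line 2 (5382.13.84, Tyrune, 2,519 kg, £45,644.28):
Base rate for 5382.13.84 is £6.90/kg.
Origin Tyrune qualifies under the Ilon–Tyrune agreement and 5382.13.84 is covered: preferential rate Free applies instead.
The additional-duty order on 5382.13.84 targets Sermark, not Tyrune; it does not apply.
Duty = £45,644.28 × 0% = £0.00.
Total = £5,331.85 + £0.00 = £5,331.85.

£5,331.85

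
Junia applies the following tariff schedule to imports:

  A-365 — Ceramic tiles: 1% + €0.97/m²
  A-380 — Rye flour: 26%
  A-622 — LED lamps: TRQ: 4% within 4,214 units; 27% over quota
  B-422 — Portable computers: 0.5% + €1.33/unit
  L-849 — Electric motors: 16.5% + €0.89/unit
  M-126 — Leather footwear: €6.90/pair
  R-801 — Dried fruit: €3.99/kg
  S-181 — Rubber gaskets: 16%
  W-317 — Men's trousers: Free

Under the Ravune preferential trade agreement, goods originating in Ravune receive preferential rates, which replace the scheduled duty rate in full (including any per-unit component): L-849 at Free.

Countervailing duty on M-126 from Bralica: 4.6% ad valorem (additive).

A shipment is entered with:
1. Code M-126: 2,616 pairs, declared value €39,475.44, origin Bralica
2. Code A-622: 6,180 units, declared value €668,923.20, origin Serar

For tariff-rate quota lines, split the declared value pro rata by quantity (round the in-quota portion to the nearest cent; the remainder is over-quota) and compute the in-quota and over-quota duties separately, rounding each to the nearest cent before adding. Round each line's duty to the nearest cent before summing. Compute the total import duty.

€95,567.16

Line 1 (M-126, Bralica, 2,616 pairs, €39,475.44):
Base rate for M-126 is €6.90/pair.
Additional duty on M-126 from Bralica: +4.6% ad valorem. Applied ad valorem rate = 4.6%.
Duty = €39,475.44 × 4.6% + 2,616 × €6.90 = €19,866.27.
Line 2 (A-622, Serar, 6,180 units, €668,923.20):
Code A-622 is under a tariff-rate quota (threshold 4,214 units). In-quota: 4,214 units at 4%; over-quota: 1,966 units at 27%.
Pro-rata value split: in-quota = €668,923.20 × 4,214/6,180 = €456,123.36; over-quota = €668,923.20 − €456,123.36 = €212,799.84.
In-quota duty = €456,123.36 × 4% = €18,244.93. Over-quota duty = €212,799.84 × 27% = €57,455.96.
Line duty = €18,244.93 + €57,455.96 = €75,700.89.
Total = €19,866.27 + €75,700.89 = €95,567.16.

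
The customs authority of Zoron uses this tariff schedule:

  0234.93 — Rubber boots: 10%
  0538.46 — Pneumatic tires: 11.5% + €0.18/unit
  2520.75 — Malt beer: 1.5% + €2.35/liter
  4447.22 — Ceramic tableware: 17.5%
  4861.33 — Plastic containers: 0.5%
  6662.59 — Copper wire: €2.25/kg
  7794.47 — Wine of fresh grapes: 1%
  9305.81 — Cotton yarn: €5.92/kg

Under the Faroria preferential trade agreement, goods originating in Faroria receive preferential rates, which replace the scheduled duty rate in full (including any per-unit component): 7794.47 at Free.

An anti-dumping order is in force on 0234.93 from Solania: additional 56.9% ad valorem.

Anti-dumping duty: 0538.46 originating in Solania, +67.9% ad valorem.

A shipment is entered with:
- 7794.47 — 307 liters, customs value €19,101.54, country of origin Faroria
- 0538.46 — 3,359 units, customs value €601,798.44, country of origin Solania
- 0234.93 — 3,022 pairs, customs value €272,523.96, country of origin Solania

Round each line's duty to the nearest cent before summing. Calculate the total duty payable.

€660,751.11

Line 1 (7794.47, Faroria, 307 liters, €19,101.54):
Base rate for 7794.47 is 1%.
Origin Faroria qualifies under the Zoron–Faroria agreement and 7794.47 is covered: preferential rate Free applies instead.
Duty = €19,101.54 × 0% = €0.00.
Line 2 (0538.46, Solania, 3,359 units, €601,798.44):
Base rate for 0538.46 is 11.5% + €0.18/unit.
Additional duty on 0538.46 from Solania: +67.9%. Applied ad valorem rate: 11.5% + 67.9% = 79.4%.
Duty = €601,798.44 × 79.4% + 3,359 × €0.18 = €478,432.58.
Line 3 (0234.93, Solania, 3,022 pairs, €272,523.96):
Base rate for 0234.93 is 10%.
Additional duty on 0234.93 from Solania: +56.9%. Applied ad valorem rate: 10% + 56.9% = 66.9%.
Duty = €272,523.96 × 66.9% = €182,318.53.
Total = €0.00 + €478,432.58 + €182,318.53 = €660,751.11.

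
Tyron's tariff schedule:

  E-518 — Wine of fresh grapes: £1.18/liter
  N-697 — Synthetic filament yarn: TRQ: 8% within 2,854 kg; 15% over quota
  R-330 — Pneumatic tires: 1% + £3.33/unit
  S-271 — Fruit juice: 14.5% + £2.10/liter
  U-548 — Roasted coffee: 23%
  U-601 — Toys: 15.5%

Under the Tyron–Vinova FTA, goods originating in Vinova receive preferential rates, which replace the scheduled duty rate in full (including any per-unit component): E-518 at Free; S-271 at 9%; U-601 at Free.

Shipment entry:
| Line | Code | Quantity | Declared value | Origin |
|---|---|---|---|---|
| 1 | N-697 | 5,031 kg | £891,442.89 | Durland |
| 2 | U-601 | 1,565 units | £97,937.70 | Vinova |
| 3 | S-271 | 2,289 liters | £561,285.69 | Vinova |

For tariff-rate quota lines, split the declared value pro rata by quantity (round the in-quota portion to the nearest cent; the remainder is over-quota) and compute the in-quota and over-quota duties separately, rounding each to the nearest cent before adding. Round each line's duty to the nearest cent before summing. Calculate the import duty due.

£148,833.12

Line 1 (N-697, Durland, 5,031 kg, £891,442.89):
Code N-697 is under a tariff-rate quota (threshold 2,854 kg). In-quota: 2,854 kg at 8%; over-quota: 2,177 kg at 15%.
Pro-rata value split: in-quota = £891,442.89 × 2,854/5,031 = £505,700.26; over-quota = £891,442.89 − £505,700.26 = £385,742.63.
In-quota duty = £505,700.26 × 8% = £40,456.02. Over-quota duty = £385,742.63 × 15% = £57,861.39.
Line duty = £40,456.02 + £57,861.39 = £98,317.41.
Line 2 (U-601, Vinova, 1,565 units, £97,937.70):
Base rate for U-601 is 15.5%.
Origin Vinova qualifies under the Tyron–Vinova agreement and U-601 is covered: preferential rate Free applies instead.
Duty = £97,937.70 × 0% = £0.00.
Line 3 (S-271, Vinova, 2,289 liters, £561,285.69):
Base rate for S-271 is 14.5% + £2.10/liter.
Origin Vinova qualifies under the Tyron–Vinova agreement and S-271 is covered: preferential rate 9% applies instead.
Duty = £561,285.69 × 9% = £50,515.71.
Total = £98,317.41 + £0.00 + £50,515.71 = £148,833.12.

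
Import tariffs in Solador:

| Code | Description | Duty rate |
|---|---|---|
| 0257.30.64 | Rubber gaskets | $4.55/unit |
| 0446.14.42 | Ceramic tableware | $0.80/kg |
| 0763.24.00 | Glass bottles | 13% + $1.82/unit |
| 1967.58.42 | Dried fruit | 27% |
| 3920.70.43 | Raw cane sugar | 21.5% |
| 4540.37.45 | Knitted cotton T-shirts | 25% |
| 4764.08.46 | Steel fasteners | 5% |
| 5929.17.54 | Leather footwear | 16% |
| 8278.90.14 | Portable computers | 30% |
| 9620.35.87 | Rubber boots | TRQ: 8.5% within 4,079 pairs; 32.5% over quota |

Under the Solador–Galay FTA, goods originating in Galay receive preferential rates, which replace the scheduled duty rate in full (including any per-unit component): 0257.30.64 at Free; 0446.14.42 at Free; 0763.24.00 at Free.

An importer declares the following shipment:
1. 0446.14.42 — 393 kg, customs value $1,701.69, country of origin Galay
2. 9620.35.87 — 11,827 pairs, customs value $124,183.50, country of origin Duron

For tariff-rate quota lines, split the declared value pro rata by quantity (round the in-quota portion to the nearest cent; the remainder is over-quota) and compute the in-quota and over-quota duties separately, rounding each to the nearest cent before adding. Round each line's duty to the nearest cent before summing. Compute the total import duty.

Line 1 (0446.14.42, Galay, 393 kg, $1,701.69):
Base rate for 0446.14.42 is $0.80/kg.
Origin Galay qualifies under the Solador–Galay agreement and 0446.14.42 is covered: preferential rate Free applies instead.
Duty = $1,701.69 × 0% = $0.00.
Line 2 (9620.35.87, Duron, 11,827 pairs, $124,183.50):
Code 9620.35.87 is under a tariff-rate quota (threshold 4,079 pairs). In-quota: 4,079 pairs at 8.5%; over-quota: 7,748 pairs at 32.5%.
Pro-rata value split: in-quota = $124,183.50 × 4,079/11,827 = $42,829.50; over-quota = $124,183.50 − $42,829.50 = $81,354.00.
In-quota duty = $42,829.50 × 8.5% = $3,640.51. Over-quota duty = $81,354.00 × 32.5% = $26,440.05.
Line duty = $3,640.51 + $26,440.05 = $30,080.56.
Total = $0.00 + $30,080.56 = $30,080.56.

$30,080.56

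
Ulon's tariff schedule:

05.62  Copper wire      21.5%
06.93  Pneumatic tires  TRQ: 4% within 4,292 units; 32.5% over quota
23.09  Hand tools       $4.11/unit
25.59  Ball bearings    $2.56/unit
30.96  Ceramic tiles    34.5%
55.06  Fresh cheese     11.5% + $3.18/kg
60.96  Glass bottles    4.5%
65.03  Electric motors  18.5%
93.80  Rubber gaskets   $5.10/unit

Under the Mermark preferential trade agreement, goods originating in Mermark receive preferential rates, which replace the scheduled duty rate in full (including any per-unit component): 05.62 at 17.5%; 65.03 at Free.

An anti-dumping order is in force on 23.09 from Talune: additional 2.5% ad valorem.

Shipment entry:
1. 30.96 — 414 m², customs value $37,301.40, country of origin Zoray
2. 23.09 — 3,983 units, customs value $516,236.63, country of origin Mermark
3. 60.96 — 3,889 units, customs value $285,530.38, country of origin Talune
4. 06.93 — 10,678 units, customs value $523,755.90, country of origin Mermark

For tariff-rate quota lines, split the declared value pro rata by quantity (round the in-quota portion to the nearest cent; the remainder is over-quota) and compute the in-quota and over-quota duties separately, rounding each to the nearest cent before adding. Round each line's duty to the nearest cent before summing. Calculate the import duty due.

Line 1 (30.96, Zoray, 414 m², $37,301.40):
Base rate for 30.96 is 34.5%.
Duty = $37,301.40 × 34.5% = $12,868.98.
Line 2 (23.09, Mermark, 3,983 units, $516,236.63):
Base rate for 23.09 is $4.11/unit.
Origin Mermark is the FTA partner but 23.09 is not on the preference list; base rate stands.
The additional-duty order on 23.09 targets Talune, not Mermark; it does not apply.
Duty = 3,983 × $4.11 = $16,370.13.
Line 3 (60.96, Talune, 3,889 units, $285,530.38):
Base rate for 60.96 is 4.5%.
Duty = $285,530.38 × 4.5% = $12,848.87.
Line 4 (06.93, Mermark, 10,678 units, $523,755.90):
Code 06.93 is under a tariff-rate quota (threshold 4,292 units). In-quota: 4,292 units at 4%; over-quota: 6,386 units at 32.5%.
Pro-rata value split: in-quota = $523,755.90 × 4,292/10,678 = $210,522.60; over-quota = $523,755.90 − $210,522.60 = $313,233.30.
In-quota duty = $210,522.60 × 4% = $8,420.90. Over-quota duty = $313,233.30 × 32.5% = $101,800.82.
Line duty = $8,420.90 + $101,800.82 = $110,221.72.
Total = $12,868.98 + $16,370.13 + $12,848.87 + $110,221.72 = $152,309.70.

$152,309.70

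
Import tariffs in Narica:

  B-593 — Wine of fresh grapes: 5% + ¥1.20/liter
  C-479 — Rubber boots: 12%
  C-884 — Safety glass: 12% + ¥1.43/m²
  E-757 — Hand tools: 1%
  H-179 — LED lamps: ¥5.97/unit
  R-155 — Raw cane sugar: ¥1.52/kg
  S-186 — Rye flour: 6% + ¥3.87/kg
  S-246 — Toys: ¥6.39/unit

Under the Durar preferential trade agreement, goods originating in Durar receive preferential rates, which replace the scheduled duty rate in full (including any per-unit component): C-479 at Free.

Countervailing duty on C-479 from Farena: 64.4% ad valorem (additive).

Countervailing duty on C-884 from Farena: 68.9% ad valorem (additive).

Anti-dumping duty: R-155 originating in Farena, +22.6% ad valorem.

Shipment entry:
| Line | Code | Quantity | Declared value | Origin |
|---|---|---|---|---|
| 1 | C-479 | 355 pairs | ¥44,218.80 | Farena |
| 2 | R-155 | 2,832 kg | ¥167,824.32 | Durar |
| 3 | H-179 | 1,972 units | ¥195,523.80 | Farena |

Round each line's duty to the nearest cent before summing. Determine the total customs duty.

Line 1 (C-479, Farena, 355 pairs, ¥44,218.80):
Base rate for C-479 is 12%.
C-479 has an FTA preferential rate, but origin Farena is not Durar; base rate stands.
Additional duty on C-479 from Farena: +64.4%. Applied ad valorem rate: 12% + 64.4% = 76.4%.
Duty = ¥44,218.80 × 76.4% = ¥33,783.16.
Line 2 (R-155, Durar, 2,832 kg, ¥167,824.32):
Base rate for R-155 is ¥1.52/kg.
Origin Durar is the FTA partner but R-155 is not on the preference list; base rate stands.
The additional-duty order on R-155 targets Farena, not Durar; it does not apply.
Duty = 2,832 × ¥1.52 = ¥4,304.64.
Line 3 (H-179, Farena, 1,972 units, ¥195,523.80):
Base rate for H-179 is ¥5.97/unit.
Duty = 1,972 × ¥5.97 = ¥11,772.84.
Total = ¥33,783.16 + ¥4,304.64 + ¥11,772.84 = ¥49,860.64.

¥49,860.64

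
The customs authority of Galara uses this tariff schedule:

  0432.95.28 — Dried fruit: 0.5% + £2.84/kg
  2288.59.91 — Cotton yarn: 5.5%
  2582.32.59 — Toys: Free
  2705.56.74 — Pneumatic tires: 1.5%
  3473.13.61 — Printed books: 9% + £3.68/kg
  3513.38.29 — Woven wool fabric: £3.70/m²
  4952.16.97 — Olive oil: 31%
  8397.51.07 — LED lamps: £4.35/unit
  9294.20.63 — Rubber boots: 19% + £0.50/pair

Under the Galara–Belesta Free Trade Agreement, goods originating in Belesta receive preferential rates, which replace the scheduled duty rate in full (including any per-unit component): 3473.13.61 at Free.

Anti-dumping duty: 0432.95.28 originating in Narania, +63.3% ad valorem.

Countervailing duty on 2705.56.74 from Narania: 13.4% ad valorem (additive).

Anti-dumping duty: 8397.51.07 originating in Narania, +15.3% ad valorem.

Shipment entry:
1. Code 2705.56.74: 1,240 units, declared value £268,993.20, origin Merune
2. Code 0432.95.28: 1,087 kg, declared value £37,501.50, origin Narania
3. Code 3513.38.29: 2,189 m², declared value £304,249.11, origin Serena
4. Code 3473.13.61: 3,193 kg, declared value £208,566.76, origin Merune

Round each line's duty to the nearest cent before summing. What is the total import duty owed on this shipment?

Line 1 (2705.56.74, Merune, 1,240 units, £268,993.20):
Base rate for 2705.56.74 is 1.5%.
The additional-duty order on 2705.56.74 targets Narania, not Merune; it does not apply.
Duty = £268,993.20 × 1.5% = £4,034.90.
Line 2 (0432.95.28, Narania, 1,087 kg, £37,501.50):
Base rate for 0432.95.28 is 0.5% + £2.84/kg.
Additional duty on 0432.95.28 from Narania: +63.3%. Applied ad valorem rate: 0.5% + 63.3% = 63.8%.
Duty = £37,501.50 × 63.8% + 1,087 × £2.84 = £27,013.04.
Line 3 (3513.38.29, Serena, 2,189 m², £304,249.11):
Base rate for 3513.38.29 is £3.70/m².
Duty = 2,189 × £3.70 = £8,099.30.
Line 4 (3473.13.61, Merune, 3,193 kg, £208,566.76):
Base rate for 3473.13.61 is 9% + £3.68/kg.
3473.13.61 has an FTA preferential rate, but origin Merune is not Belesta; base rate stands.
Duty = £208,566.76 × 9% + 3,193 × £3.68 = £30,521.25.
Total = £4,034.90 + £27,013.04 + £8,099.30 + £30,521.25 = £69,668.49.

£69,668.49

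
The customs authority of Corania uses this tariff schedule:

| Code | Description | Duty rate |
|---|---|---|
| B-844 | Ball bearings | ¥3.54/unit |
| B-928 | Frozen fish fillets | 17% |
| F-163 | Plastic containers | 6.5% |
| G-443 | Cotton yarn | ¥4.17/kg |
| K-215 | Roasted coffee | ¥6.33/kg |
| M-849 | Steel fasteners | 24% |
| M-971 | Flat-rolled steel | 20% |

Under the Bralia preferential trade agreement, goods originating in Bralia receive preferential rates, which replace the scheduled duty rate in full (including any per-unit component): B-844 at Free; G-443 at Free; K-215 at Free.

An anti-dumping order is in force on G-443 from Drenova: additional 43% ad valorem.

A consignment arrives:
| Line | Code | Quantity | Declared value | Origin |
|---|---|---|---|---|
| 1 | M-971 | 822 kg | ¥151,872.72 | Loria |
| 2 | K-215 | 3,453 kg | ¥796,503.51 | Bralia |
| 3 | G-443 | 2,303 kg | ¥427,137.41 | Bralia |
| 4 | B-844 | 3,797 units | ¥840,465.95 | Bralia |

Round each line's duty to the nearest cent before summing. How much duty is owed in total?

¥30,374.54

Line 1 (M-971, Loria, 822 kg, ¥151,872.72):
Base rate for M-971 is 20%.
Duty = ¥151,872.72 × 20% = ¥30,374.54.
Line 2 (K-215, Bralia, 3,453 kg, ¥796,503.51):
Base rate for K-215 is ¥6.33/kg.
Origin Bralia qualifies under the Corania–Bralia agreement and K-215 is covered: preferential rate Free applies instead.
Duty = ¥796,503.51 × 0% = ¥0.00.
Line 3 (G-443, Bralia, 2,303 kg, ¥427,137.41):
Base rate for G-443 is ¥4.17/kg.
Origin Bralia qualifies under the Corania–Bralia agreement and G-443 is covered: preferential rate Free applies instead.
The additional-duty order on G-443 targets Drenova, not Bralia; it does not apply.
Duty = ¥427,137.41 × 0% = ¥0.00.
Line 4 (B-844, Bralia, 3,797 units, ¥840,465.95):
Base rate for B-844 is ¥3.54/unit.
Origin Bralia qualifies under the Corania–Bralia agreement and B-844 is covered: preferential rate Free applies instead.
Duty = ¥840,465.95 × 0% = ¥0.00.
Total = ¥30,374.54 + ¥0.00 + ¥0.00 + ¥0.00 = ¥30,374.54.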